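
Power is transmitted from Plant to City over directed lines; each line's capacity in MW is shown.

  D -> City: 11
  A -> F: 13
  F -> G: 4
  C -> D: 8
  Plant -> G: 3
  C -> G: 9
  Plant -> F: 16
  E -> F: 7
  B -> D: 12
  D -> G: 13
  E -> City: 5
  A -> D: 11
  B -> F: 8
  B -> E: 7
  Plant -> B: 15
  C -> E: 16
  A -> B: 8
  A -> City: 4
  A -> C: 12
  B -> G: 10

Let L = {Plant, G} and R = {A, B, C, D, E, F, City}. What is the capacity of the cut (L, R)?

31

Edges leaving {Plant, G}: Plant→B (15), Plant→F (16).
Cut capacity = 15 + 16 = 31.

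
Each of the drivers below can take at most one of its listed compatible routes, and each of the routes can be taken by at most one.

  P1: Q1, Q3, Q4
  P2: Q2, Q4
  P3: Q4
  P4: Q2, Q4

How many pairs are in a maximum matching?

Unit-capacity flow: source→left, listed edges, right→sink; max matching = max flow.
Augmenting path P1→Q1 (+1); matched 1.
Augmenting path P2→Q2 (+1); matched 2.
Augmenting path P3→Q4 (+1); matched 3.
No augmenting path remains; maximum matching = 3.
König certificate: {P1, Q2, Q4} is a vertex cover of size 3 (every listed pair touches it), so no matching can be larger.

3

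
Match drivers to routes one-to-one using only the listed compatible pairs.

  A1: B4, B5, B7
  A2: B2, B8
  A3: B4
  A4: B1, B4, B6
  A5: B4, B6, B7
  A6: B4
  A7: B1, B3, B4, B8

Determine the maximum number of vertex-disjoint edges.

Unit-capacity flow: source→left, listed edges, right→sink; max matching = max flow.
Augmenting path A1→B4 (+1); matched 1.
Augmenting path A2→B2 (+1); matched 2.
Augmenting path A4→B1 (+1); matched 3.
Augmenting path A5→B6 (+1); matched 4.
Augmenting path A7→B3 (+1); matched 5.
Augmenting path A3→B4→A1→B5 (+1); matched 6.
No augmenting path remains; maximum matching = 6.
König certificate: {A1, A2, A4, A5, A7, B4} is a vertex cover of size 6 (every listed pair touches it), so no matching can be larger.

6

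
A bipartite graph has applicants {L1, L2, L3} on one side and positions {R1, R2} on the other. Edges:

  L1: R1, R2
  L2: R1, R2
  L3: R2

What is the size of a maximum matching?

Unit-capacity flow: source→left, listed edges, right→sink; max matching = max flow.
Augmenting path L1→R1 (+1); matched 1.
Augmenting path L2→R2 (+1); matched 2.
No augmenting path remains; maximum matching = 2.
König certificate: {R1, R2} is a vertex cover of size 2 (every listed pair touches it), so no matching can be larger.

2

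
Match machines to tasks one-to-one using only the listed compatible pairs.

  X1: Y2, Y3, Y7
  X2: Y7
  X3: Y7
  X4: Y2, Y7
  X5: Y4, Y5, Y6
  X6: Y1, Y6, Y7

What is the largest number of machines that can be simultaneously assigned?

Unit-capacity flow: source→left, listed edges, right→sink; max matching = max flow.
Augmenting path X1→Y2 (+1); matched 1.
Augmenting path X2→Y7 (+1); matched 2.
Augmenting path X5→Y4 (+1); matched 3.
Augmenting path X6→Y1 (+1); matched 4.
Augmenting path X4→Y2→X1→Y3 (+1); matched 5.
No augmenting path remains; maximum matching = 5.
König certificate: {X1, X4, X5, X6, Y7} is a vertex cover of size 5 (every listed pair touches it), so no matching can be larger.

5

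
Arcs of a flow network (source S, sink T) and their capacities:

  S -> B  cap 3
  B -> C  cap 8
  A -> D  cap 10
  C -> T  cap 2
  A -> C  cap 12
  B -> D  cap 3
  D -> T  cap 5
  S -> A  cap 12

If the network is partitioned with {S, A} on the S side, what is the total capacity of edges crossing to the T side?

25

Edges leaving {S, A}: S→B (3), A→C (12), A→D (10).
Cut capacity = 3 + 12 + 10 = 25.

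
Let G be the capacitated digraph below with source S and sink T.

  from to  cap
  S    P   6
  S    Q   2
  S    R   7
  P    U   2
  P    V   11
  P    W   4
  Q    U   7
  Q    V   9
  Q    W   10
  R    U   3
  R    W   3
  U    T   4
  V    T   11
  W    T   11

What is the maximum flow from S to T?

14

Augment S→P→U→T: bottleneck 2, flow now 2.
Augment S→P→V→T: bottleneck 4, flow now 6.
Augment S→Q→U→T: bottleneck 2, flow now 8.
Augment S→R→W→T: bottleneck 3, flow now 11.
Augment S→R→U→P→V→T: bottleneck 2, flow now 13. (uses reverse residual edge)
Augment S→R→U→Q→V→T: bottleneck 1, flow now 14. (uses reverse residual edge)
No augmenting path remains; maximum flow = 14.
In the residual graph, reachable from S: {S, R}.
Min-cut edges: S→P (6), S→Q (2), R→U (3), R→W (3); capacity 6 + 2 + 3 + 3 = 14.
This cut is saturated, so no flow can exceed 14.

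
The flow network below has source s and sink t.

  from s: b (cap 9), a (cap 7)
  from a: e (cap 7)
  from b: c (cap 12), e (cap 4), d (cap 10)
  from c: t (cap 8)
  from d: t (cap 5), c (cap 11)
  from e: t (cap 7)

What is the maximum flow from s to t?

16

Augment s→a→e→t: bottleneck 7, flow now 7.
Augment s→b→c→t: bottleneck 8, flow now 15.
Augment s→b→d→t: bottleneck 1, flow now 16.
No augmenting path remains; maximum flow = 16.
In the residual graph, reachable from s: {s}.
Min-cut edges: s→a (7), s→b (9); capacity 7 + 9 = 16.
This cut is saturated, so no flow can exceed 16.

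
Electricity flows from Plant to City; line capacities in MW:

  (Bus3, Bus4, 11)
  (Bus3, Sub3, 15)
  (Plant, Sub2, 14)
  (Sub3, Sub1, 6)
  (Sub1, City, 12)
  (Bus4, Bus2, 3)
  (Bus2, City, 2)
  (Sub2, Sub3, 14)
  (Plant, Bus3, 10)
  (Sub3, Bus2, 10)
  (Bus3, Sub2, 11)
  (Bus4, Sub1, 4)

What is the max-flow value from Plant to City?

12

Augment Plant→Bus3→Sub3→Sub1→City: bottleneck 6, flow now 6.
Augment Plant→Bus3→Sub3→Bus2→City: bottleneck 2, flow now 8.
Augment Plant→Bus3→Bus4→Sub1→City: bottleneck 2, flow now 10.
Augment Plant→Sub2→Sub3→Bus3→Bus4→Sub1→City: bottleneck 2, flow now 12. (uses reverse residual edge)
No augmenting path remains; maximum flow = 12.
In the residual graph, reachable from Plant: {Plant, Bus3, Sub2, Sub3, Bus4, Bus2}.
Min-cut edges: Sub3→Sub1 (6), Bus4→Sub1 (4), Bus2→City (2); capacity 6 + 4 + 2 = 12.
This cut is saturated, so no flow can exceed 12.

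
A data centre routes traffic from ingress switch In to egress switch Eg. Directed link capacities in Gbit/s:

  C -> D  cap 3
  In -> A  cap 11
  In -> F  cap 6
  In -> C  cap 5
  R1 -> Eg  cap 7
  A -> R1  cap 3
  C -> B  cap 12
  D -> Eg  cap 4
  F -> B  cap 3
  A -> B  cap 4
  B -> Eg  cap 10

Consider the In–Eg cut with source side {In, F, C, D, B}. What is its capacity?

25

Edges leaving {In, F, C, D, B}: In→A (11), D→Eg (4), B→Eg (10).
Cut capacity = 11 + 4 + 10 = 25.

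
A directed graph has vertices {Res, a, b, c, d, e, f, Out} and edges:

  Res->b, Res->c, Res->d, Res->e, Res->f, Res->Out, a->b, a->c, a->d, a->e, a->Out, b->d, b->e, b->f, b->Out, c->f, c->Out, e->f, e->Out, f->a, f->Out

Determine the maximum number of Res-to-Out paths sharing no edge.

5

Assign every edge capacity 1; by Menger, the answer equals the max flow.
Path Res→Out (+1); total 1.
Path Res→b→Out (+1); total 2.
Path Res→c→Out (+1); total 3.
Path Res→e→Out (+1); total 4.
Path Res→f→Out (+1); total 5.
No residual Res→Out path; max flow = 5.
Certifying cut of size 5: {Res→Out, Res→b, Res→c, Res→e, Res→f}.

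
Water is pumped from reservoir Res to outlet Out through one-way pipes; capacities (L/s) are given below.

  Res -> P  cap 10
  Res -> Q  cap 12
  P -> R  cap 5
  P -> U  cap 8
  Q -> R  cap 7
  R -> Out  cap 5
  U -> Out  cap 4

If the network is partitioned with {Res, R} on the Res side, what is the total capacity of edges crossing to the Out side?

Edges leaving {Res, R}: Res→P (10), Res→Q (12), R→Out (5).
Cut capacity = 10 + 12 + 5 = 27.

27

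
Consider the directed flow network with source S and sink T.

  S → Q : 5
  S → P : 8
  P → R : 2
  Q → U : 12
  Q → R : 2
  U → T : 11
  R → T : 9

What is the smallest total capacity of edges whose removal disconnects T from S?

Augment S→P→R→T: bottleneck 2, flow now 2.
Augment S→Q→R→T: bottleneck 2, flow now 4.
Augment S→Q→U→T: bottleneck 3, flow now 7.
No augmenting path remains; maximum flow = 7.
By max-flow min-cut, the minimum cut capacity equals the max flow.
In the residual graph, reachable from S: {S, P}.
Min-cut edges: S→Q (5), P→R (2); capacity 5 + 2 = 7.

7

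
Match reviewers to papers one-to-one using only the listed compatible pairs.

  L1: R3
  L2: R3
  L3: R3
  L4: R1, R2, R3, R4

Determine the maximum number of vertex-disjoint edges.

Unit-capacity flow: source→left, listed edges, right→sink; max matching = max flow.
Augmenting path L1→R3 (+1); matched 1.
Augmenting path L4→R1 (+1); matched 2.
No augmenting path remains; maximum matching = 2.
König certificate: {L4, R3} is a vertex cover of size 2 (every listed pair touches it), so no matching can be larger.

2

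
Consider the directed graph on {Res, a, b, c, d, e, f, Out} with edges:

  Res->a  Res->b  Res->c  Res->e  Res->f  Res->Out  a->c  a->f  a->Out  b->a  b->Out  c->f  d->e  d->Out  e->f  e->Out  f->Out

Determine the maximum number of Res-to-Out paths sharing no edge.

Assign every edge capacity 1; by Menger, the answer equals the max flow.
Path Res→Out (+1); total 1.
Path Res→a→Out (+1); total 2.
Path Res→b→Out (+1); total 3.
Path Res→e→Out (+1); total 4.
Path Res→f→Out (+1); total 5.
No residual Res→Out path; max flow = 5.
Certifying cut of size 5: {Res→Out, Res→a, Res→b, Res→e, f→Out}.

5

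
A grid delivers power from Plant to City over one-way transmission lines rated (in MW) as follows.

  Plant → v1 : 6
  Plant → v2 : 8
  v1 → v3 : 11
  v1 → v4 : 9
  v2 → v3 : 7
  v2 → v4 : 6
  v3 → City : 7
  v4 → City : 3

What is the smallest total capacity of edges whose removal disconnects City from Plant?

Augment Plant→v1→v3→City: bottleneck 6, flow now 6.
Augment Plant→v2→v3→City: bottleneck 1, flow now 7.
Augment Plant→v2→v4→City: bottleneck 3, flow now 10.
No augmenting path remains; maximum flow = 10.
By max-flow min-cut, the minimum cut capacity equals the max flow.
In the residual graph, reachable from Plant: {Plant, v1, v2, v3, v4}.
Min-cut edges: v3→City (7), v4→City (3); capacity 7 + 3 = 10.

10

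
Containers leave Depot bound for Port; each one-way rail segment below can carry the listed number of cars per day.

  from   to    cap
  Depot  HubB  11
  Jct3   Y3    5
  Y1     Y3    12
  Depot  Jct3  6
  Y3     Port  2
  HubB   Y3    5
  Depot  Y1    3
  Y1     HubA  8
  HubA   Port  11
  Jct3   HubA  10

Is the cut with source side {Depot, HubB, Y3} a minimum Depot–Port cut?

Yes — it is a minimum cut (capacity 11).

Given cut capacity: 3 + 6 + 2 = 11.
Augment Depot→Y1→HubA→Port: bottleneck 3, flow now 3.
Augment Depot→HubB→Y3→Port: bottleneck 2, flow now 5.
Augment Depot→Jct3→HubA→Port: bottleneck 6, flow now 11.
No augmenting path remains; maximum flow = 11.
Cut capacity 11 equals the max flow, so it is a minimum cut.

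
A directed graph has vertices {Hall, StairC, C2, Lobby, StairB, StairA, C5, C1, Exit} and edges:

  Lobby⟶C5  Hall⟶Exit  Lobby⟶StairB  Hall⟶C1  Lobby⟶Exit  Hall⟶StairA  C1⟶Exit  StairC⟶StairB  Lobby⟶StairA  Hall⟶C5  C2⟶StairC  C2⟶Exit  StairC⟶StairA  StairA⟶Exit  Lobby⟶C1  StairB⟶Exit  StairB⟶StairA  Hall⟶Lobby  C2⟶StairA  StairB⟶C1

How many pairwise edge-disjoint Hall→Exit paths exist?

Assign every edge capacity 1; by Menger, the answer equals the max flow.
Path Hall→Exit (+1); total 1.
Path Hall→Lobby→Exit (+1); total 2.
Path Hall→StairA→Exit (+1); total 3.
Path Hall→C1→Exit (+1); total 4.
No residual Hall→Exit path; max flow = 4.
Certifying cut of size 4: {Hall→C1, Hall→Exit, Hall→Lobby, Hall→StairA}.

4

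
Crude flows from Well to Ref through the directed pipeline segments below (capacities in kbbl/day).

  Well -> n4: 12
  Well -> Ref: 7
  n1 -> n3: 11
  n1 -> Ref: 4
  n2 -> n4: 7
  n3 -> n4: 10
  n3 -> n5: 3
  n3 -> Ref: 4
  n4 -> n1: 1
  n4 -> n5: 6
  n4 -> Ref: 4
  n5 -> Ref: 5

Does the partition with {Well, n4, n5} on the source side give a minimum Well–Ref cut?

Given cut capacity: 7 + 1 + 4 + 5 = 17.
Augment Well→Ref: bottleneck 7, flow now 7.
Augment Well→n4→Ref: bottleneck 4, flow now 11.
Augment Well→n4→n1→Ref: bottleneck 1, flow now 12.
Augment Well→n4→n5→Ref: bottleneck 5, flow now 17.
No augmenting path remains; maximum flow = 17.
Cut capacity 17 equals the max flow, so it is a minimum cut.

Yes — it is a minimum cut (capacity 17).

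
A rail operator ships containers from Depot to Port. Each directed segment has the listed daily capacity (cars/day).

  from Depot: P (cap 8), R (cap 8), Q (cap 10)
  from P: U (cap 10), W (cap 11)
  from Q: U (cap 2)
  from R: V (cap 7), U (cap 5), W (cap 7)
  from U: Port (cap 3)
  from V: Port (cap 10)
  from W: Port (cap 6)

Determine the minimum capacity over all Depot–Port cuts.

16

Augment Depot→P→U→Port: bottleneck 3, flow now 3.
Augment Depot→P→W→Port: bottleneck 5, flow now 8.
Augment Depot→R→V→Port: bottleneck 7, flow now 15.
Augment Depot→R→W→Port: bottleneck 1, flow now 16.
No augmenting path remains; maximum flow = 16.
By max-flow min-cut, the minimum cut capacity equals the max flow.
In the residual graph, reachable from Depot: {Depot, P, Q, R, U, W}.
Min-cut edges: R→V (7), U→Port (3), W→Port (6); capacity 7 + 3 + 6 = 16.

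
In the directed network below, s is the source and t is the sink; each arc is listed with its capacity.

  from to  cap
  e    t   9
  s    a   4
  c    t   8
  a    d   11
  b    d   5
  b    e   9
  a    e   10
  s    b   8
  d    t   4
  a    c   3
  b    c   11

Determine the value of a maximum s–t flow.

12

Augment s→a→c→t: bottleneck 3, flow now 3.
Augment s→a→d→t: bottleneck 1, flow now 4.
Augment s→b→c→t: bottleneck 5, flow now 9.
Augment s→b→d→t: bottleneck 3, flow now 12.
No augmenting path remains; maximum flow = 12.
In the residual graph, reachable from s: {s}.
Min-cut edges: s→a (4), s→b (8); capacity 4 + 8 = 12.
This cut is saturated, so no flow can exceed 12.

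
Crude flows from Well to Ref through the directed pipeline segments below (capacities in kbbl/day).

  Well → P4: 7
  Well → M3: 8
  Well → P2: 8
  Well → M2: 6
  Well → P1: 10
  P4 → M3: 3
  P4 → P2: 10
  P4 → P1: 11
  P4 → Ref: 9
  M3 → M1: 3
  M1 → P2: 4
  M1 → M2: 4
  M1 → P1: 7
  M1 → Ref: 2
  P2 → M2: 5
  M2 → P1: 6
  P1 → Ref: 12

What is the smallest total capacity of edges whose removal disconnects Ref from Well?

Augment Well→P4→Ref: bottleneck 7, flow now 7.
Augment Well→P1→Ref: bottleneck 10, flow now 17.
Augment Well→M3→M1→Ref: bottleneck 2, flow now 19.
Augment Well→M2→P1→Ref: bottleneck 2, flow now 21.
No augmenting path remains; maximum flow = 21.
By max-flow min-cut, the minimum cut capacity equals the max flow.
In the residual graph, reachable from Well: {Well, M3, M1, P2, M2, P1}.
Min-cut edges: Well→P4 (7), M1→Ref (2), P1→Ref (12); capacity 7 + 2 + 12 = 21.

21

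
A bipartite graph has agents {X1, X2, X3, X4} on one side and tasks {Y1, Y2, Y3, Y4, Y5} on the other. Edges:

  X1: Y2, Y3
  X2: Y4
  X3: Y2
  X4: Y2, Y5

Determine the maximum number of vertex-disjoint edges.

Unit-capacity flow: source→left, listed edges, right→sink; max matching = max flow.
Augmenting path X1→Y2 (+1); matched 1.
Augmenting path X2→Y4 (+1); matched 2.
Augmenting path X4→Y5 (+1); matched 3.
Augmenting path X3→Y2→X1→Y3 (+1); matched 4.
No augmenting path remains; maximum matching = 4.
König certificate: {X1, X2, X3, X4} is a vertex cover of size 4 (every listed pair touches it), so no matching can be larger.

4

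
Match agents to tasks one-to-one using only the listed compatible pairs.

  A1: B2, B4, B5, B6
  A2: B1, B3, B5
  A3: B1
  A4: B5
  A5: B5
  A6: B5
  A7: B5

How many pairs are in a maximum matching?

4

Unit-capacity flow: source→left, listed edges, right→sink; max matching = max flow.
Augmenting path A1→B2 (+1); matched 1.
Augmenting path A2→B1 (+1); matched 2.
Augmenting path A4→B5 (+1); matched 3.
Augmenting path A3→B1→A2→B3 (+1); matched 4.
No augmenting path remains; maximum matching = 4.
König certificate: {A1, A2, A3, B5} is a vertex cover of size 4 (every listed pair touches it), so no matching can be larger.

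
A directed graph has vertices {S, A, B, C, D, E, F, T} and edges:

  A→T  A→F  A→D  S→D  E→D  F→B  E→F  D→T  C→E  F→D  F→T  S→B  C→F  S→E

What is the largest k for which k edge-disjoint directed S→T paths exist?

2

Assign every edge capacity 1; by Menger, the answer equals the max flow.
Path S→D→T (+1); total 1.
Path S→E→F→T (+1); total 2.
No residual S→T path; max flow = 2.
Certifying cut of size 2: {S→D, S→E}.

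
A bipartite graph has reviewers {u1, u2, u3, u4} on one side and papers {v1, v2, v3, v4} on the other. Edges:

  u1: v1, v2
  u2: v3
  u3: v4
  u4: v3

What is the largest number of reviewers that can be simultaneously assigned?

Unit-capacity flow: source→left, listed edges, right→sink; max matching = max flow.
Augmenting path u1→v1 (+1); matched 1.
Augmenting path u2→v3 (+1); matched 2.
Augmenting path u3→v4 (+1); matched 3.
No augmenting path remains; maximum matching = 3.
König certificate: {u1, u3, v3} is a vertex cover of size 3 (every listed pair touches it), so no matching can be larger.

3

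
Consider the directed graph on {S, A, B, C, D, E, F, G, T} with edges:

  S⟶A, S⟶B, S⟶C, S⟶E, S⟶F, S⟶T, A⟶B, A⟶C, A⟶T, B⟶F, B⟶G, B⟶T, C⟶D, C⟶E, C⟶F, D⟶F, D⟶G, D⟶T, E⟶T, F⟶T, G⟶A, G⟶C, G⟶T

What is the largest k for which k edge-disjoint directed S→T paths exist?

Assign every edge capacity 1; by Menger, the answer equals the max flow.
Path S→T (+1); total 1.
Path S→A→T (+1); total 2.
Path S→B→T (+1); total 3.
Path S→E→T (+1); total 4.
Path S→F→T (+1); total 5.
Path S→C→D→T (+1); total 6.
No residual S→T path; max flow = 6.
Certifying cut of size 6: {S→A, S→B, S→C, S→E, S→F, S→T}.

6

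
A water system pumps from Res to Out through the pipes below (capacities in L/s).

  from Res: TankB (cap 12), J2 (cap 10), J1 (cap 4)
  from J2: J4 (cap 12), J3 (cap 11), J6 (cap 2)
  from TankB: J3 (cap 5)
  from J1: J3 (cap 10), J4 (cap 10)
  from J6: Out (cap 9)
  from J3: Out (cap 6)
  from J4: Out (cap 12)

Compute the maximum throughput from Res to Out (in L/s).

19

Augment Res→J2→J6→Out: bottleneck 2, flow now 2.
Augment Res→J2→J3→Out: bottleneck 6, flow now 8.
Augment Res→J2→J4→Out: bottleneck 2, flow now 10.
Augment Res→J1→J4→Out: bottleneck 4, flow now 14.
Augment Res→TankB→J3→J2→J4→Out: bottleneck 5, flow now 19. (uses reverse residual edge)
No augmenting path remains; maximum flow = 19.
In the residual graph, reachable from Res: {Res, TankB}.
Min-cut edges: Res→J2 (10), Res→J1 (4), TankB→J3 (5); capacity 10 + 4 + 5 = 19.
This cut is saturated, so no flow can exceed 19.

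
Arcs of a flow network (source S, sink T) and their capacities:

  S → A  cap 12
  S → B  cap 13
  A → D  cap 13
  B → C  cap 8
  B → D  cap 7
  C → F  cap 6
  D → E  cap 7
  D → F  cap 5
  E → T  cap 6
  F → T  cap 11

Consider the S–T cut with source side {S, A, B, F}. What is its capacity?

Edges leaving {S, A, B, F}: A→D (13), B→C (8), B→D (7), F→T (11).
Cut capacity = 13 + 8 + 7 + 11 = 39.

39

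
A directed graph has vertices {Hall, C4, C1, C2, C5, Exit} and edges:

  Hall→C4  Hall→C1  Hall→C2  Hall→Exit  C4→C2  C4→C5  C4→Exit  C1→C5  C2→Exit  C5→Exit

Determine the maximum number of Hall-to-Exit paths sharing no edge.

4

Assign every edge capacity 1; by Menger, the answer equals the max flow.
Path Hall→Exit (+1); total 1.
Path Hall→C4→Exit (+1); total 2.
Path Hall→C2→Exit (+1); total 3.
Path Hall→C1→C5→Exit (+1); total 4.
No residual Hall→Exit path; max flow = 4.
Certifying cut of size 4: {Hall→C1, Hall→C2, Hall→C4, Hall→Exit}.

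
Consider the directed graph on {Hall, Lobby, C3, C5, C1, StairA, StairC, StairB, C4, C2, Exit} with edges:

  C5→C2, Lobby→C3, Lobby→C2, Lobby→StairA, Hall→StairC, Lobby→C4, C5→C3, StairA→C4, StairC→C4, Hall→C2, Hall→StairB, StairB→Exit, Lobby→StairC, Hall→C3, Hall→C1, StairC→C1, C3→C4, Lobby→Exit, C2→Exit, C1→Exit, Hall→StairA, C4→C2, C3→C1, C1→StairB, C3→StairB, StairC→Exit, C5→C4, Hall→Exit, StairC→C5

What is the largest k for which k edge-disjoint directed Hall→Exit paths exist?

Assign every edge capacity 1; by Menger, the answer equals the max flow.
Path Hall→Exit (+1); total 1.
Path Hall→C1→Exit (+1); total 2.
Path Hall→StairC→Exit (+1); total 3.
Path Hall→StairB→Exit (+1); total 4.
Path Hall→C2→Exit (+1); total 5.
No residual Hall→Exit path; max flow = 5.
Certifying cut of size 5: {C1→Exit, C2→Exit, Hall→Exit, Hall→StairC, StairB→Exit}.

5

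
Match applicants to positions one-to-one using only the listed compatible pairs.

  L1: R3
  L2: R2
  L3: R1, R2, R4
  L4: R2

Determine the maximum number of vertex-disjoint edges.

Unit-capacity flow: source→left, listed edges, right→sink; max matching = max flow.
Augmenting path L1→R3 (+1); matched 1.
Augmenting path L2→R2 (+1); matched 2.
Augmenting path L3→R1 (+1); matched 3.
No augmenting path remains; maximum matching = 3.
König certificate: {L1, L3, R2} is a vertex cover of size 3 (every listed pair touches it), so no matching can be larger.

3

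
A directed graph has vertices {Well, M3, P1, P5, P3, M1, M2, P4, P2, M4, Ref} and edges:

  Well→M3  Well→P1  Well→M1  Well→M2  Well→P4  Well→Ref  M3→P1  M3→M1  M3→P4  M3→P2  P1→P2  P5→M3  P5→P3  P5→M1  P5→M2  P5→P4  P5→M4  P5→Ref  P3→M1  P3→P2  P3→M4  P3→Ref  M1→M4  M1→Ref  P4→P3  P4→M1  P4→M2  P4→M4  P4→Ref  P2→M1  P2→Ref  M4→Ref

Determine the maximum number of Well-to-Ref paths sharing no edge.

5

Assign every edge capacity 1; by Menger, the answer equals the max flow.
Path Well→Ref (+1); total 1.
Path Well→M1→Ref (+1); total 2.
Path Well→P4→Ref (+1); total 3.
Path Well→M3→P2→Ref (+1); total 4.
Path Well→P1→P2→M1→M4→Ref (+1); total 5.
No residual Well→Ref path; max flow = 5.
Certifying cut of size 5: {Well→M1, Well→M3, Well→P1, Well→P4, Well→Ref}.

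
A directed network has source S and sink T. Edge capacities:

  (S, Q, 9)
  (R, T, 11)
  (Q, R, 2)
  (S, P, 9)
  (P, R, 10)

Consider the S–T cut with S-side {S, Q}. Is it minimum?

Given cut capacity: 9 + 2 = 11.
Augment S→P→R→T: bottleneck 9, flow now 9.
Augment S→Q→R→T: bottleneck 2, flow now 11.
No augmenting path remains; maximum flow = 11.
Cut capacity 11 equals the max flow, so it is a minimum cut.

Yes — it is a minimum cut (capacity 11).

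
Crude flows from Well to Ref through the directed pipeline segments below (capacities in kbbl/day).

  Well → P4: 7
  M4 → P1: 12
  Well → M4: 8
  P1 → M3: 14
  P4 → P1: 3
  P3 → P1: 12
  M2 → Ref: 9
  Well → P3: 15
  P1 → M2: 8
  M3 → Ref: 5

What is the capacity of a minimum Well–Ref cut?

Augment Well→P4→P1→M3→Ref: bottleneck 3, flow now 3.
Augment Well→M4→P1→M3→Ref: bottleneck 2, flow now 5.
Augment Well→M4→P1→M2→Ref: bottleneck 6, flow now 11.
Augment Well→P3→P1→M2→Ref: bottleneck 2, flow now 13.
No augmenting path remains; maximum flow = 13.
By max-flow min-cut, the minimum cut capacity equals the max flow.
In the residual graph, reachable from Well: {Well, P4, M4, P3, P1, M3}.
Min-cut edges: P1→M2 (8), M3→Ref (5); capacity 8 + 5 = 13.

13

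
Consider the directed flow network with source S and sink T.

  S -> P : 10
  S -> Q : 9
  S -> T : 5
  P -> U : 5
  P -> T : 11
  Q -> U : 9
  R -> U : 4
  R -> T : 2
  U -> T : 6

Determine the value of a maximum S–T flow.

Augment S→T: bottleneck 5, flow now 5.
Augment S→P→T: bottleneck 10, flow now 15.
Augment S→Q→U→T: bottleneck 6, flow now 21.
No augmenting path remains; maximum flow = 21.
In the residual graph, reachable from S: {S, Q, U}.
Min-cut edges: S→P (10), S→T (5), U→T (6); capacity 10 + 5 + 6 = 21.
This cut is saturated, so no flow can exceed 21.

21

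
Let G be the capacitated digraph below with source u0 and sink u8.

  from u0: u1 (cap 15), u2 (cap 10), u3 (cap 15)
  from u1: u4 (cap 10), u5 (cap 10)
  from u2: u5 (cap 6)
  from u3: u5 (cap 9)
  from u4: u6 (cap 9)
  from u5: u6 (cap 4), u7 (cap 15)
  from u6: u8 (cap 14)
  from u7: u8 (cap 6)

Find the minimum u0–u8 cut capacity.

Augment u0→u1→u4→u6→u8: bottleneck 9, flow now 9.
Augment u0→u1→u5→u6→u8: bottleneck 4, flow now 13.
Augment u0→u1→u5→u7→u8: bottleneck 2, flow now 15.
Augment u0→u2→u5→u7→u8: bottleneck 4, flow now 19.
No augmenting path remains; maximum flow = 19.
By max-flow min-cut, the minimum cut capacity equals the max flow.
In the residual graph, reachable from u0: {u0, u1, u2, u3, u4, u5, u7}.
Min-cut edges: u4→u6 (9), u5→u6 (4), u7→u8 (6); capacity 9 + 4 + 6 = 19.

19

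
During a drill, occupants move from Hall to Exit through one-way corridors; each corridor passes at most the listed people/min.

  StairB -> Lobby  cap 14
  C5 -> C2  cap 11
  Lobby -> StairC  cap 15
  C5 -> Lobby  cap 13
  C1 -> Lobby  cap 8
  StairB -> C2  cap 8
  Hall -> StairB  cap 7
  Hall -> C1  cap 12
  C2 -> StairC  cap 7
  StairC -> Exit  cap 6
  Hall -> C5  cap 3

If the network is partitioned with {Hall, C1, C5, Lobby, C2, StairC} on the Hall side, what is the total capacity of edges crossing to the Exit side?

13

Edges leaving {Hall, C1, C5, Lobby, C2, StairC}: Hall→StairB (7), StairC→Exit (6).
Cut capacity = 7 + 6 = 13.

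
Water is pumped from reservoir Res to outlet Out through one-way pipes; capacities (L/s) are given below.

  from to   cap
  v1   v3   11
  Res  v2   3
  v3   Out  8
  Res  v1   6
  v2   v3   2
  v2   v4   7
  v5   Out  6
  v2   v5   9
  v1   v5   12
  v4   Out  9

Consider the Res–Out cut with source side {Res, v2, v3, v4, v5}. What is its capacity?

Edges leaving {Res, v2, v3, v4, v5}: Res→v1 (6), v3→Out (8), v4→Out (9), v5→Out (6).
Cut capacity = 6 + 8 + 9 + 6 = 29.

29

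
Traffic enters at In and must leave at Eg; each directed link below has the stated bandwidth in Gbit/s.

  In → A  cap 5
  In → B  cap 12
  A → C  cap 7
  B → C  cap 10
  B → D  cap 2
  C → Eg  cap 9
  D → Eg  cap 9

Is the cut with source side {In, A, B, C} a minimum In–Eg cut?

Given cut capacity: 2 + 9 = 11.
Augment In→A→C→Eg: bottleneck 5, flow now 5.
Augment In→B→C→Eg: bottleneck 4, flow now 9.
Augment In→B→D→Eg: bottleneck 2, flow now 11.
No augmenting path remains; maximum flow = 11.
Cut capacity 11 equals the max flow, so it is a minimum cut.

Yes — it is a minimum cut (capacity 11).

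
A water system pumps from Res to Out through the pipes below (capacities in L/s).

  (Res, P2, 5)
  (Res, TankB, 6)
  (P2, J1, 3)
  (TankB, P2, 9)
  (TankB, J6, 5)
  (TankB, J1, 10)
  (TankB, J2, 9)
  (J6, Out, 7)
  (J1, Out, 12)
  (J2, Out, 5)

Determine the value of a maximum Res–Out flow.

Augment Res→P2→J1→Out: bottleneck 3, flow now 3.
Augment Res→TankB→J6→Out: bottleneck 5, flow now 8.
Augment Res→TankB→J1→Out: bottleneck 1, flow now 9.
No augmenting path remains; maximum flow = 9.
In the residual graph, reachable from Res: {Res, P2}.
Min-cut edges: Res→TankB (6), P2→J1 (3); capacity 6 + 3 = 9.
This cut is saturated, so no flow can exceed 9.

9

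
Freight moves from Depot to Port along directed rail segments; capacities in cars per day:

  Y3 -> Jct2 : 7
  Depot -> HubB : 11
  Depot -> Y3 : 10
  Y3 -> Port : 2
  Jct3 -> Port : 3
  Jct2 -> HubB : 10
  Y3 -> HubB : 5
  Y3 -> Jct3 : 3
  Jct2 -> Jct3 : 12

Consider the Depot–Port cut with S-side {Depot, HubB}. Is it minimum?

No — its capacity is 10, but the minimum cut has capacity 5.

Given cut capacity: 10 = 10.
Augment Depot→Y3→Port: bottleneck 2, flow now 2.
Augment Depot→Y3→Jct3→Port: bottleneck 3, flow now 5.
No augmenting path remains; maximum flow = 5.
In the residual graph, reachable from Depot: {Depot, Y3, Jct2, Jct3, HubB}.
Min-cut edges: Y3→Port (2), Jct3→Port (3); capacity 2 + 3 = 5.
Cut capacity 10 exceeds the max flow 5, so it is not minimum.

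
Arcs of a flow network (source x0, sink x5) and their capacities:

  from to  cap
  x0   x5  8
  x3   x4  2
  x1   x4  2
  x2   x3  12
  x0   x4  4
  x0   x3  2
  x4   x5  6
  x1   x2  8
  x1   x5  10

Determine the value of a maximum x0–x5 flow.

Augment x0→x5: bottleneck 8, flow now 8.
Augment x0→x4→x5: bottleneck 4, flow now 12.
Augment x0→x3→x4→x5: bottleneck 2, flow now 14.
No augmenting path remains; maximum flow = 14.
In the residual graph, reachable from x0: {x0}.
Min-cut edges: x0→x3 (2), x0→x4 (4), x0→x5 (8); capacity 2 + 4 + 8 = 14.
This cut is saturated, so no flow can exceed 14.

14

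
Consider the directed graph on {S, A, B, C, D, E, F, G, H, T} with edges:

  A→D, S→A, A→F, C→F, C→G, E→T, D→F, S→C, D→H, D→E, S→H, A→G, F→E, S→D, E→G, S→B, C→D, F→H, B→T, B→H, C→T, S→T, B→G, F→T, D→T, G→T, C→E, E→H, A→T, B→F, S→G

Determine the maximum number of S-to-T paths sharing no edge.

6

Assign every edge capacity 1; by Menger, the answer equals the max flow.
Path S→T (+1); total 1.
Path S→A→T (+1); total 2.
Path S→B→T (+1); total 3.
Path S→C→T (+1); total 4.
Path S→D→T (+1); total 5.
Path S→G→T (+1); total 6.
No residual S→T path; max flow = 6.
Certifying cut of size 6: {S→A, S→B, S→C, S→D, S→G, S→T}.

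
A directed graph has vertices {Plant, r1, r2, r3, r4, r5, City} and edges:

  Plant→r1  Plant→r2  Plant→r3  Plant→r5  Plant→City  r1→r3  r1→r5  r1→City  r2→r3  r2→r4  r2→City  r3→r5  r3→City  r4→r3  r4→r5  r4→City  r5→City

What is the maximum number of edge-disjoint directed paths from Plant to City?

Assign every edge capacity 1; by Menger, the answer equals the max flow.
Path Plant→City (+1); total 1.
Path Plant→r1→City (+1); total 2.
Path Plant→r2→City (+1); total 3.
Path Plant→r3→City (+1); total 4.
Path Plant→r5→City (+1); total 5.
No residual Plant→City path; max flow = 5.
Certifying cut of size 5: {Plant→City, Plant→r1, Plant→r2, Plant→r3, Plant→r5}.

5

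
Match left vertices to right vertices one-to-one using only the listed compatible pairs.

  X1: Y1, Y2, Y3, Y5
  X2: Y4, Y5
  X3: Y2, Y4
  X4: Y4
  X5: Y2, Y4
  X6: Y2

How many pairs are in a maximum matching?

4

Unit-capacity flow: source→left, listed edges, right→sink; max matching = max flow.
Augmenting path X1→Y1 (+1); matched 1.
Augmenting path X2→Y4 (+1); matched 2.
Augmenting path X3→Y2 (+1); matched 3.
Augmenting path X4→Y4→X2→Y5 (+1); matched 4.
No augmenting path remains; maximum matching = 4.
König certificate: {X1, X2, Y2, Y4} is a vertex cover of size 4 (every listed pair touches it), so no matching can be larger.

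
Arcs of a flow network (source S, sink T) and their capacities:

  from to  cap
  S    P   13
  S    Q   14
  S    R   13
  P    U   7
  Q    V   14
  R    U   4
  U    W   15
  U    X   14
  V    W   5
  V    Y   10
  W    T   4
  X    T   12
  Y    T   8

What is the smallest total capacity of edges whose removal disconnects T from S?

Augment S→P→U→W→T: bottleneck 4, flow now 4.
Augment S→P→U→X→T: bottleneck 3, flow now 7.
Augment S→Q→V→Y→T: bottleneck 8, flow now 15.
Augment S→R→U→X→T: bottleneck 4, flow now 19.
Augment S→Q→V→W→U→X→T: bottleneck 4, flow now 23. (uses reverse residual edge)
No augmenting path remains; maximum flow = 23.
By max-flow min-cut, the minimum cut capacity equals the max flow.
In the residual graph, reachable from S: {S, P, Q, R, V, W, Y}.
Min-cut edges: P→U (7), R→U (4), W→T (4), Y→T (8); capacity 7 + 4 + 4 + 8 = 23.

23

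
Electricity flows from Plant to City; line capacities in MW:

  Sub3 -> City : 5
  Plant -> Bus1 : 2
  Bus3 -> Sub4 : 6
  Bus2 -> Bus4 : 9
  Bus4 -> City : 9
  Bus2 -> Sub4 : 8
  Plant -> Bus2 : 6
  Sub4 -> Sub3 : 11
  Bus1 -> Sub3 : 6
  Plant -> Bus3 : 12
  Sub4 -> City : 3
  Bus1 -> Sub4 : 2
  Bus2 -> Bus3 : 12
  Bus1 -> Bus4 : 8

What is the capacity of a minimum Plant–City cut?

Augment Plant→Bus3→Sub4→City: bottleneck 3, flow now 3.
Augment Plant→Bus1→Bus4→City: bottleneck 2, flow now 5.
Augment Plant→Bus2→Bus4→City: bottleneck 6, flow now 11.
Augment Plant→Bus3→Sub4→Sub3→City: bottleneck 3, flow now 14.
No augmenting path remains; maximum flow = 14.
By max-flow min-cut, the minimum cut capacity equals the max flow.
In the residual graph, reachable from Plant: {Plant, Bus3}.
Min-cut edges: Plant→Bus1 (2), Plant→Bus2 (6), Bus3→Sub4 (6); capacity 2 + 6 + 6 = 14.

14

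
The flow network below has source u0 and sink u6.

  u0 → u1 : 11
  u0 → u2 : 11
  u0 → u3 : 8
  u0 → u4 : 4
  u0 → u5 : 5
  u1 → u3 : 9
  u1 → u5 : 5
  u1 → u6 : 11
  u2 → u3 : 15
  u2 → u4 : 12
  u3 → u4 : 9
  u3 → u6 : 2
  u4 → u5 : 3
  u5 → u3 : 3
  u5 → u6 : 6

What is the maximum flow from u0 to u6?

19

Augment u0→u1→u6: bottleneck 11, flow now 11.
Augment u0→u3→u6: bottleneck 2, flow now 13.
Augment u0→u5→u6: bottleneck 5, flow now 18.
Augment u0→u4→u5→u6: bottleneck 1, flow now 19.
No augmenting path remains; maximum flow = 19.
In the residual graph, reachable from u0: {u0, u2, u3, u4, u5}.
Min-cut edges: u0→u1 (11), u3→u6 (2), u5→u6 (6); capacity 11 + 2 + 6 = 19.
This cut is saturated, so no flow can exceed 19.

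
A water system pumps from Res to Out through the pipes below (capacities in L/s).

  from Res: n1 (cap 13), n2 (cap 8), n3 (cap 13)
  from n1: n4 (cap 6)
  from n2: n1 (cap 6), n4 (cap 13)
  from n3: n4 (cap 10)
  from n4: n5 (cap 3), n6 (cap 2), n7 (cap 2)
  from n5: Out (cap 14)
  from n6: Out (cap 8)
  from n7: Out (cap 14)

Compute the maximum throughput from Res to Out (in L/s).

7

Augment Res→n1→n4→n5→Out: bottleneck 3, flow now 3.
Augment Res→n1→n4→n6→Out: bottleneck 2, flow now 5.
Augment Res→n1→n4→n7→Out: bottleneck 1, flow now 6.
Augment Res→n2→n4→n7→Out: bottleneck 1, flow now 7.
No augmenting path remains; maximum flow = 7.
In the residual graph, reachable from Res: {Res, n1, n2, n3, n4}.
Min-cut edges: n4→n5 (3), n4→n6 (2), n4→n7 (2); capacity 3 + 2 + 2 = 7.
This cut is saturated, so no flow can exceed 7.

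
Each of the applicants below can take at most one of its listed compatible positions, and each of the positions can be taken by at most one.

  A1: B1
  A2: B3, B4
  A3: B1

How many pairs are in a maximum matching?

Unit-capacity flow: source→left, listed edges, right→sink; max matching = max flow.
Augmenting path A1→B1 (+1); matched 1.
Augmenting path A2→B3 (+1); matched 2.
No augmenting path remains; maximum matching = 2.
König certificate: {A2, B1} is a vertex cover of size 2 (every listed pair touches it), so no matching can be larger.

2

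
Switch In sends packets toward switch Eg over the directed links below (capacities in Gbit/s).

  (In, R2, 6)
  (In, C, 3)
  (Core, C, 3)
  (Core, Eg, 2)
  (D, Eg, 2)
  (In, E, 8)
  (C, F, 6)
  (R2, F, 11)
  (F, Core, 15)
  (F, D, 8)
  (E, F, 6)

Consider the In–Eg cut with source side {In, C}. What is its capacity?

20

Edges leaving {In, C}: In→R2 (6), In→E (8), C→F (6).
Cut capacity = 6 + 8 + 6 = 20.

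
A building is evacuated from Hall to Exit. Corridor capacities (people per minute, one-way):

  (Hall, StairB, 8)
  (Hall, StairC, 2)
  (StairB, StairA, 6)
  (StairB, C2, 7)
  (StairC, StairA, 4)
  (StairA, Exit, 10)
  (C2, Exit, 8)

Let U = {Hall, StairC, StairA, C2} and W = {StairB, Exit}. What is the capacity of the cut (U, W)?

26

Edges leaving {Hall, StairC, StairA, C2}: Hall→StairB (8), StairA→Exit (10), C2→Exit (8).
Cut capacity = 8 + 10 + 8 = 26.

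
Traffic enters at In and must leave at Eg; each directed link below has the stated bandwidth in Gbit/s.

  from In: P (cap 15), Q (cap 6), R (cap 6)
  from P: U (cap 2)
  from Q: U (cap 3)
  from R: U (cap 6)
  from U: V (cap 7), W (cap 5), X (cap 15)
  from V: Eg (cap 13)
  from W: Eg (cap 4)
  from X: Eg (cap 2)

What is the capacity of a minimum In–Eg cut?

11

Augment In→P→U→V→Eg: bottleneck 2, flow now 2.
Augment In→Q→U→V→Eg: bottleneck 3, flow now 5.
Augment In→R→U→V→Eg: bottleneck 2, flow now 7.
Augment In→R→U→W→Eg: bottleneck 4, flow now 11.
No augmenting path remains; maximum flow = 11.
By max-flow min-cut, the minimum cut capacity equals the max flow.
In the residual graph, reachable from In: {In, P, Q}.
Min-cut edges: In→R (6), P→U (2), Q→U (3); capacity 6 + 2 + 3 = 11.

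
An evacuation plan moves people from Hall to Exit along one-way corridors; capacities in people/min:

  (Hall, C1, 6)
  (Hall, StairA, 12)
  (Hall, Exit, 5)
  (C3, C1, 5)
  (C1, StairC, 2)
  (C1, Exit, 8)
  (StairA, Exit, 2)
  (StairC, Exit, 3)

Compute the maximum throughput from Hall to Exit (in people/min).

13

Augment Hall→Exit: bottleneck 5, flow now 5.
Augment Hall→C1→Exit: bottleneck 6, flow now 11.
Augment Hall→StairA→Exit: bottleneck 2, flow now 13.
No augmenting path remains; maximum flow = 13.
In the residual graph, reachable from Hall: {Hall, StairA}.
Min-cut edges: Hall→C1 (6), Hall→Exit (5), StairA→Exit (2); capacity 6 + 5 + 2 = 13.
This cut is saturated, so no flow can exceed 13.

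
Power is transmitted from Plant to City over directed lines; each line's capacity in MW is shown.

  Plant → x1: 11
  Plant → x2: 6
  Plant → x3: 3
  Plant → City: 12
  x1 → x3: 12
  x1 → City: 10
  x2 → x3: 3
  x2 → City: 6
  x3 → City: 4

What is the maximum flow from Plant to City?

32

Augment Plant→City: bottleneck 12, flow now 12.
Augment Plant→x1→City: bottleneck 10, flow now 22.
Augment Plant→x2→City: bottleneck 6, flow now 28.
Augment Plant→x3→City: bottleneck 3, flow now 31.
Augment Plant→x1→x3→City: bottleneck 1, flow now 32.
No augmenting path remains; maximum flow = 32.
In the residual graph, reachable from Plant: {Plant}.
Min-cut edges: Plant→x1 (11), Plant→x2 (6), Plant→x3 (3), Plant→City (12); capacity 11 + 6 + 3 + 12 = 32.
This cut is saturated, so no flow can exceed 32.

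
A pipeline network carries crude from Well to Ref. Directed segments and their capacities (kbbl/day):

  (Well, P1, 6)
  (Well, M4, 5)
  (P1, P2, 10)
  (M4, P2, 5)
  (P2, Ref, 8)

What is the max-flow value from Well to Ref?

8

Augment Well→P1→P2→Ref: bottleneck 6, flow now 6.
Augment Well→M4→P2→Ref: bottleneck 2, flow now 8.
No augmenting path remains; maximum flow = 8.
In the residual graph, reachable from Well: {Well, P1, M4, P2}.
Min-cut edges: P2→Ref (8); capacity 8 = 8.
This cut is saturated, so no flow can exceed 8.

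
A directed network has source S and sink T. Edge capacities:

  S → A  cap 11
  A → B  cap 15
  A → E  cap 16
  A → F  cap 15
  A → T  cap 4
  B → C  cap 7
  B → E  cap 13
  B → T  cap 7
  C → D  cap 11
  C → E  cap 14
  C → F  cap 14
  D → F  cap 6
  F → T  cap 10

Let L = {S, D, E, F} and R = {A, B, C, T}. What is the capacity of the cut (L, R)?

21

Edges leaving {S, D, E, F}: S→A (11), F→T (10).
Cut capacity = 11 + 10 = 21.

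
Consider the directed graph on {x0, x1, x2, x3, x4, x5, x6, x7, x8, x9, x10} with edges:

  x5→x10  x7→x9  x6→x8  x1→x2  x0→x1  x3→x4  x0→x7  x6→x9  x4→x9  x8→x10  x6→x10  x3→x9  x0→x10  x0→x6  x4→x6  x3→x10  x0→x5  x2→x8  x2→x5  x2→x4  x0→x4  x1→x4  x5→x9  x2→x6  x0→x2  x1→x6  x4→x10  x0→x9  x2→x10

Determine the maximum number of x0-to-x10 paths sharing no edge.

Assign every edge capacity 1; by Menger, the answer equals the max flow.
Path x0→x10 (+1); total 1.
Path x0→x2→x10 (+1); total 2.
Path x0→x4→x10 (+1); total 3.
Path x0→x5→x10 (+1); total 4.
Path x0→x6→x10 (+1); total 5.
Path x0→x1→x2→x8→x10 (+1); total 6.
No residual x0→x10 path; max flow = 6.
Certifying cut of size 6: {x0→x1, x0→x10, x0→x2, x0→x4, x0→x5, x0→x6}.

6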